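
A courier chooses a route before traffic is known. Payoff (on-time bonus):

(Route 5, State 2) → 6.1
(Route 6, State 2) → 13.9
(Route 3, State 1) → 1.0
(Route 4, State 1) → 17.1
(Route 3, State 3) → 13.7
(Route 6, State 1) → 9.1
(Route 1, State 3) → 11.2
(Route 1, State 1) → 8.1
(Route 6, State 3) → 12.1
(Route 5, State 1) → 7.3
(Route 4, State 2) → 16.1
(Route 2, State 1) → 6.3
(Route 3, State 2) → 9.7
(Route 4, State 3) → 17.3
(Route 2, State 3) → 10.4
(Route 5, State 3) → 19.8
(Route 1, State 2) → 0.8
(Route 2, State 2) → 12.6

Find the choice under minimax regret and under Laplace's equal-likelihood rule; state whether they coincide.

minimax regret → Route 4; laplace → Route 4 (agree)

Column bests: State 1=17.1, State 2=16.1, State 3=19.8.
Route 1 regrets: 9.0, 15.3, 8.6 → max 15.3
Route 2 regrets: 10.8, 3.5, 9.4 → max 10.8
Route 3 regrets: 16.1, 6.4, 6.1 → max 16.1
Route 4 regrets: 0.0, 0.0, 2.5 → max 2.5
Route 5 regrets: 9.8, 10.0, 0.0 → max 10.0
Route 6 regrets: 8.0, 2.2, 7.7 → max 8.0
Smallest max regret = 2.5 → Route 4.
Row averages: Route 1=6.7, Route 2=293/30, Route 3=122/15, Route 4=101/6, Route 5=166/15, Route 6=11.7
Highest average = 101/6 → Route 4.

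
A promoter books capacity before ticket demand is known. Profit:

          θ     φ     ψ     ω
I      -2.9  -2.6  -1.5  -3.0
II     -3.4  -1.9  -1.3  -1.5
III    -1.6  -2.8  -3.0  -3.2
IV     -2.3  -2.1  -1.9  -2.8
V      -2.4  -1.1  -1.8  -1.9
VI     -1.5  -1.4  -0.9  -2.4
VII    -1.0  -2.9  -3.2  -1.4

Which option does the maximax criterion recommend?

Row maxima: I=-1.5, II=-1.3, III=-1.6, IV=-1.9, V=-1.1, VI=-0.9, VII=-1.0
Best best-case = -0.9 → VI.

VI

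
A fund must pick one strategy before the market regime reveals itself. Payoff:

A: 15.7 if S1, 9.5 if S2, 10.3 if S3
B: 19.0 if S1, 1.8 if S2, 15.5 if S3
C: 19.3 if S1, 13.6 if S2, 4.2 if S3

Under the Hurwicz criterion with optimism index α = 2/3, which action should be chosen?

C

A: 2/3·15.7 + 1/3·9.5 = 409/30
B: 2/3·19.0 + 1/3·1.8 = 199/15
C: 2/3·19.3 + 1/3·4.2 = 214/15
Highest Hurwicz score = 214/15 → C.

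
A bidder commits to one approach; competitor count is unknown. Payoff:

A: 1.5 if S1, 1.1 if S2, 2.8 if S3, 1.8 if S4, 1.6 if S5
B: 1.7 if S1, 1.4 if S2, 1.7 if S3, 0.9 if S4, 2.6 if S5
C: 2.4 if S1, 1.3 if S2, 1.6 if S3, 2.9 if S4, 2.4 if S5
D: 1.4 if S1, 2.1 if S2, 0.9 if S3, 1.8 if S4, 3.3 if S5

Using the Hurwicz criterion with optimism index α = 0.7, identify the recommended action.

A: 0.7·2.8 + 0.3·1.1 = 2.29
B: 0.7·2.6 + 0.3·0.9 = 2.09
C: 0.7·2.9 + 0.3·1.3 = 2.42
D: 0.7·3.3 + 0.3·0.9 = 2.58
Highest Hurwicz score = 2.58 → D.

D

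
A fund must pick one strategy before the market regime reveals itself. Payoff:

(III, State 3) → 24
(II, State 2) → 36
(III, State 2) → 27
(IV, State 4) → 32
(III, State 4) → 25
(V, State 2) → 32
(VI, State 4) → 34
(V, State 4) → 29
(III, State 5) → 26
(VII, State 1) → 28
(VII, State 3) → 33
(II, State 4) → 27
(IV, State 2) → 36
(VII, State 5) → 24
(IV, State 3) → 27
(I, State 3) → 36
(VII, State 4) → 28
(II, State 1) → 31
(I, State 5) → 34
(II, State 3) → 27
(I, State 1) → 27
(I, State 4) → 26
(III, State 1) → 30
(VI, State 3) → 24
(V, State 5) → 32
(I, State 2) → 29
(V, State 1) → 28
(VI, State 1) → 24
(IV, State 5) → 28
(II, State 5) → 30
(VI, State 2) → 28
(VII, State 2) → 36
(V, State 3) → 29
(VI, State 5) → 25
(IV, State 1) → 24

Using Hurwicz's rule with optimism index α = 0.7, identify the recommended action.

I: 0.7·36 + 0.3·26 = 33
II: 0.7·36 + 0.3·27 = 33.3
III: 0.7·30 + 0.3·24 = 28.2
IV: 0.7·36 + 0.3·24 = 32.4
V: 0.7·32 + 0.3·28 = 30.8
VI: 0.7·34 + 0.3·24 = 31
VII: 0.7·36 + 0.3·24 = 32.4
Highest Hurwicz score = 33.3 → II.

II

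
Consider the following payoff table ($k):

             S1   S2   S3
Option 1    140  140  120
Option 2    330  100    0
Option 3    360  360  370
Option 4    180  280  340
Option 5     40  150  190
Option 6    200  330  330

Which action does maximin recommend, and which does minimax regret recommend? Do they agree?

Row minima: Option 1=120, Option 2=0, Option 3=360, Option 4=180, Option 5=40, Option 6=200
Best worst-case = 360 → Option 3.
Column bests: S1=360, S2=360, S3=370.
Option 1 regrets: 220, 220, 250 → max 250
Option 2 regrets: 30, 260, 370 → max 370
Option 3 regrets: 0, 0, 0 → max 0
Option 4 regrets: 180, 80, 30 → max 180
Option 5 regrets: 320, 210, 180 → max 320
Option 6 regrets: 160, 30, 40 → max 160
Smallest max regret = 0 → Option 3.

maximin → Option 3; minimax regret → Option 3 (agree)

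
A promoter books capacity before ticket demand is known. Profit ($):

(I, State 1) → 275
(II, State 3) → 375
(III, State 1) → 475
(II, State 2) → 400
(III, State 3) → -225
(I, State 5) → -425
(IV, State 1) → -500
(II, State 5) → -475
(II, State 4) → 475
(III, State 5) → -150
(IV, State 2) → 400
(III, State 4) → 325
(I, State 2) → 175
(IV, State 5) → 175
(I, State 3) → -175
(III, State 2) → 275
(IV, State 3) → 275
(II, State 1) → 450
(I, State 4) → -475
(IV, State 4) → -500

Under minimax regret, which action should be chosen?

Column bests: State 1=475, State 2=400, State 3=375, State 4=475, State 5=175.
I regrets: 200, 225, 550, 950, 600 → max 950
II regrets: 25, 0, 0, 0, 650 → max 650
III regrets: 0, 125, 600, 150, 325 → max 600
IV regrets: 975, 0, 100, 975, 0 → max 975
Smallest max regret = 600 → III.

III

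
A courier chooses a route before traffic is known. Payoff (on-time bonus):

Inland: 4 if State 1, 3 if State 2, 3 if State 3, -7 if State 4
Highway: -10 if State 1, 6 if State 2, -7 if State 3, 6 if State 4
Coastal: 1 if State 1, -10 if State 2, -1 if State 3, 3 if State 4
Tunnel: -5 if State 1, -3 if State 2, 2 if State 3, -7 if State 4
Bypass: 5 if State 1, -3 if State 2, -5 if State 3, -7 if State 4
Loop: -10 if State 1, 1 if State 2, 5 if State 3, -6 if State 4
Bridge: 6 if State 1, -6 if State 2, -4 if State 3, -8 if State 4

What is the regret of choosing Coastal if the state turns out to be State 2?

16

Best payoff under State 2 is 6.
Regret = 6 − (-10) = 16.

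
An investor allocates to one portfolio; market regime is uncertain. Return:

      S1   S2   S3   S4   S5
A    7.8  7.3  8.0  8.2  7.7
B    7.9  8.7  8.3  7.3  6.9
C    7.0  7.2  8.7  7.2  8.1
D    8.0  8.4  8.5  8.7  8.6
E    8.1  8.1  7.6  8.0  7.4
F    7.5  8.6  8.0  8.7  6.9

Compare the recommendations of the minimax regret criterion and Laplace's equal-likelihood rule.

Column bests: S1=8.1, S2=8.7, S3=8.7, S4=8.7, S5=8.6.
A regrets: 0.3, 1.4, 0.7, 0.5, 0.9 → max 1.4
B regrets: 0.2, 0.0, 0.4, 1.4, 1.7 → max 1.7
C regrets: 1.1, 1.5, 0.0, 1.5, 0.5 → max 1.5
D regrets: 0.1, 0.3, 0.2, 0.0, 0.0 → max 0.3
E regrets: 0.0, 0.6, 1.1, 0.7, 1.2 → max 1.2
F regrets: 0.6, 0.1, 0.7, 0.0, 1.7 → max 1.7
Smallest max regret = 0.3 → D.
Row averages: A=7.8, B=7.82, C=7.64, D=8.44, E=7.84, F=7.94
Highest average = 8.44 → D.

minimax regret → D; laplace → D (agree)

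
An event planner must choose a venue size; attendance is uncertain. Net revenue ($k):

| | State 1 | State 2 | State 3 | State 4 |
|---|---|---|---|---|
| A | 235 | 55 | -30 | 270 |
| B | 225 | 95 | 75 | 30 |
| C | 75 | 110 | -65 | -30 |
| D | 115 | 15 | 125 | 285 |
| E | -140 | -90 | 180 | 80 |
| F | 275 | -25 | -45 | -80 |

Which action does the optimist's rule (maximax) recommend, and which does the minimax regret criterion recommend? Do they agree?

maximax → D; minimax regret → D (agree)

Row maxima: A=270, B=225, C=110, D=285, E=180, F=275
Best best-case = 285 → D.
Column bests: State 1=275, State 2=110, State 3=180, State 4=285.
A regrets: 40, 55, 210, 15 → max 210
B regrets: 50, 15, 105, 255 → max 255
C regrets: 200, 0, 245, 315 → max 315
D regrets: 160, 95, 55, 0 → max 160
E regrets: 415, 200, 0, 205 → max 415
F regrets: 0, 135, 225, 365 → max 365
Smallest max regret = 160 → D.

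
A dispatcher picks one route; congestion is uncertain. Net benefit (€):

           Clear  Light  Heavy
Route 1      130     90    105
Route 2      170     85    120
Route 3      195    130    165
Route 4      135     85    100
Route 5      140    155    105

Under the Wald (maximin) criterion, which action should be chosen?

Row minima: Route 1=90, Route 2=85, Route 3=130, Route 4=85, Route 5=105
Best worst-case = 130 → Route 3.

Route 3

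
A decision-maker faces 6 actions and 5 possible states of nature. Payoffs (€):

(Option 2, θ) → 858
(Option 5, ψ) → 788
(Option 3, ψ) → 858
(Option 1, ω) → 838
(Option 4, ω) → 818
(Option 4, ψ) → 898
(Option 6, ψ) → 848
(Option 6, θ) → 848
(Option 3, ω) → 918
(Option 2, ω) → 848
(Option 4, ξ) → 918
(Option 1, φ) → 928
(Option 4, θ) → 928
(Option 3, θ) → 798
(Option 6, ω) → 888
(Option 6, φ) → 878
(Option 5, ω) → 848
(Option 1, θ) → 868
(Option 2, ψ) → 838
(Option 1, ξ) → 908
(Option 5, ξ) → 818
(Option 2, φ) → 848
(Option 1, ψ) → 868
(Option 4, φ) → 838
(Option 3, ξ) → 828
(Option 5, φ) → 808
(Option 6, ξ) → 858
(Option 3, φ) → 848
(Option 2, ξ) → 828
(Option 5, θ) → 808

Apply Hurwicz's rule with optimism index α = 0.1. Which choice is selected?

Option 1: 0.1·928 + 0.9·838 = 847
Option 2: 0.1·858 + 0.9·828 = 831
Option 3: 0.1·918 + 0.9·798 = 810
Option 4: 0.1·928 + 0.9·818 = 829
Option 5: 0.1·848 + 0.9·788 = 794
Option 6: 0.1·888 + 0.9·848 = 852
Highest Hurwicz score = 852 → Option 6.

Option 6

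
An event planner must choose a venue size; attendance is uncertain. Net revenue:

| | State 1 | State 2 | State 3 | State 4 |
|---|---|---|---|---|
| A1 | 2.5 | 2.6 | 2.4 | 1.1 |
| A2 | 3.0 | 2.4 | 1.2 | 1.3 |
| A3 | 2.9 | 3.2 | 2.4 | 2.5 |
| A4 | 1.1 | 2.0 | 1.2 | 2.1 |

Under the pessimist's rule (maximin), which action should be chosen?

Row minima: A1=1.1, A2=1.2, A3=2.4, A4=1.1
Best worst-case = 2.4 → A3.

A3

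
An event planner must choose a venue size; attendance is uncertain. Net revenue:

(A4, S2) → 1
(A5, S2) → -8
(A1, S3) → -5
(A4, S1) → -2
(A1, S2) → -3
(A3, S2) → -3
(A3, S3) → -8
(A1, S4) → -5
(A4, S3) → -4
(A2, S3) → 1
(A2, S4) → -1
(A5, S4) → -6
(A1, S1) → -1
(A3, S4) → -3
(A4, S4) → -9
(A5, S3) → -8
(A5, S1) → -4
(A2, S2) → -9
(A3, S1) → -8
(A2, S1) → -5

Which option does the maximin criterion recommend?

A1

Row minima: A1=-5, A2=-9, A3=-8, A4=-9, A5=-8
Best worst-case = -5 → A1.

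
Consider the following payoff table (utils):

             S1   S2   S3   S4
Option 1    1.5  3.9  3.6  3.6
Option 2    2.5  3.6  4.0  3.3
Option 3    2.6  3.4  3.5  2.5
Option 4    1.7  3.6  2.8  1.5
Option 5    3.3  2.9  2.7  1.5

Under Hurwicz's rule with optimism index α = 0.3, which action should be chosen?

Option 1: 0.3·3.9 + 0.7·1.5 = 2.22
Option 2: 0.3·4.0 + 0.7·2.5 = 2.95
Option 3: 0.3·3.5 + 0.7·2.5 = 2.8
Option 4: 0.3·3.6 + 0.7·1.5 = 2.13
Option 5: 0.3·3.3 + 0.7·1.5 = 2.04
Highest Hurwicz score = 2.95 → Option 2.

Option 2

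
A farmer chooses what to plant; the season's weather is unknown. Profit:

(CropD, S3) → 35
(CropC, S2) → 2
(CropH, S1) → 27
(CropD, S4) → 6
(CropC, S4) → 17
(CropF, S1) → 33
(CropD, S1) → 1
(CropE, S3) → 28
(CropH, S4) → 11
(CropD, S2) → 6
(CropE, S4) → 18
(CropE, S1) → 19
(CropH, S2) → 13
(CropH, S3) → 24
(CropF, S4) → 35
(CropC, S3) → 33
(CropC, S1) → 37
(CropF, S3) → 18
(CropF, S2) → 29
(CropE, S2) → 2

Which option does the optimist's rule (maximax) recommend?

Row maxima: CropE=28, CropF=35, CropH=27, CropD=35, CropC=37
Best best-case = 37 → CropC.

CropC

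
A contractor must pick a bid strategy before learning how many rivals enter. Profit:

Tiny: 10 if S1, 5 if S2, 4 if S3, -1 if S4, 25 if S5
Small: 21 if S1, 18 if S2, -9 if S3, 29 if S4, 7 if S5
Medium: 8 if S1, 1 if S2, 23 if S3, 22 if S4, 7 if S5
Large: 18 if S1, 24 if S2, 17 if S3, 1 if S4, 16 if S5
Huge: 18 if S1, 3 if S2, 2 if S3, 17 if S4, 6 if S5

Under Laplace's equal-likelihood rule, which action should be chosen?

Row averages: Tiny=8.6, Small=13.2, Medium=12.2, Large=15.2, Huge=9.2
Highest average = 15.2 → Large.

Large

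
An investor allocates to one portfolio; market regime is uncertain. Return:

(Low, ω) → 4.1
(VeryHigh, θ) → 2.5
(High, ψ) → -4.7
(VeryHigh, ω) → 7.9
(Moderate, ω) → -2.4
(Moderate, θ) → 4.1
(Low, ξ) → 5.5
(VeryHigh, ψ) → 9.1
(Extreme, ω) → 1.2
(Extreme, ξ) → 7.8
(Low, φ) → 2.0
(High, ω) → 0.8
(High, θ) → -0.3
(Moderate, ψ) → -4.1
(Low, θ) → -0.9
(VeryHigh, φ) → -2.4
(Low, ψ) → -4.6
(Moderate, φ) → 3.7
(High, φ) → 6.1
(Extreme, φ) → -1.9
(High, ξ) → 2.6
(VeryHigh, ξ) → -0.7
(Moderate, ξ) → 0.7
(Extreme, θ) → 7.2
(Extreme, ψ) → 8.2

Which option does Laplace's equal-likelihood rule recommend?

Row averages: Low=1.22, Moderate=0.4, High=0.9, VeryHigh=3.28, Extreme=4.5
Highest average = 4.5 → Extreme.

Extreme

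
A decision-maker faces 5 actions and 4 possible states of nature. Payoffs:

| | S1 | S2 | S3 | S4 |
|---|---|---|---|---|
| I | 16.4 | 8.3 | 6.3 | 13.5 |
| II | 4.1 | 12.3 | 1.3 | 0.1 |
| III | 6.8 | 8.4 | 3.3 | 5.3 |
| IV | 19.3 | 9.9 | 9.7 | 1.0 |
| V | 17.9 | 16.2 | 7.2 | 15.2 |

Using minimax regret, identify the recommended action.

Column bests: S1=19.3, S2=16.2, S3=9.7, S4=15.2.
I regrets: 2.9, 7.9, 3.4, 1.7 → max 7.9
II regrets: 15.2, 3.9, 8.4, 15.1 → max 15.2
III regrets: 12.5, 7.8, 6.4, 9.9 → max 12.5
IV regrets: 0.0, 6.3, 0.0, 14.2 → max 14.2
V regrets: 1.4, 0.0, 2.5, 0.0 → max 2.5
Smallest max regret = 2.5 → V.

V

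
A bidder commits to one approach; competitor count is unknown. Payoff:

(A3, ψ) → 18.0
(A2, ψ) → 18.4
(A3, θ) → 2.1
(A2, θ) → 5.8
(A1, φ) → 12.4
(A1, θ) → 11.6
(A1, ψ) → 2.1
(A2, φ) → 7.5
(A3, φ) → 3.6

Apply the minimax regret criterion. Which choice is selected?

Column bests: θ=11.6, φ=12.4, ψ=18.4.
A1 regrets: 0.0, 0.0, 16.3 → max 16.3
A2 regrets: 5.8, 4.9, 0.0 → max 5.8
A3 regrets: 9.5, 8.8, 0.4 → max 9.5
Smallest max regret = 5.8 → A2.

A2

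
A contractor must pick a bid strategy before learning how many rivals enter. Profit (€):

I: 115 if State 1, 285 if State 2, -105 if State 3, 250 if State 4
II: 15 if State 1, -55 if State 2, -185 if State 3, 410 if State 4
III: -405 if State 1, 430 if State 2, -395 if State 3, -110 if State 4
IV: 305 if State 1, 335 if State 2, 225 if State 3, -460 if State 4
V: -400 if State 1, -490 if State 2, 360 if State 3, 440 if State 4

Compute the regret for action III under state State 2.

Best payoff under State 2 is 430.
Regret = 430 − 430 = 0.

0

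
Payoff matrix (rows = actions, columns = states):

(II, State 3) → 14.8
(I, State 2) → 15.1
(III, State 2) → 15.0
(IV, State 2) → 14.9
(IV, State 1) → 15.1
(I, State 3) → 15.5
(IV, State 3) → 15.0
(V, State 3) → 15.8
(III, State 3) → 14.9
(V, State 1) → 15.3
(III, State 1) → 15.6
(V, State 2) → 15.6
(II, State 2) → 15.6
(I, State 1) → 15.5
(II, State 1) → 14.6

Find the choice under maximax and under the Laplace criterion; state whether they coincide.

Row maxima: I=15.5, II=15.6, III=15.6, IV=15.1, V=15.8
Best best-case = 15.8 → V.
Row averages: I=461/30, II=15, III=91/6, IV=15, V=467/30
Highest average = 467/30 → V.

maximax → V; laplace → V (agree)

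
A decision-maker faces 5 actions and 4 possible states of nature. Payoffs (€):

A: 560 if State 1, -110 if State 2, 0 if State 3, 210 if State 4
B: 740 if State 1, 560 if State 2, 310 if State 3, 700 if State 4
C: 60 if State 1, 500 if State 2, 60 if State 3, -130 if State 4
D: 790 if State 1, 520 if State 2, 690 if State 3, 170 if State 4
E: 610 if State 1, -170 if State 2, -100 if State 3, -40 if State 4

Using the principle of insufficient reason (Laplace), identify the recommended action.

B

Row averages: A=165, B=577.5, C=122.5, D=542.5, E=75
Highest average = 577.5 → B.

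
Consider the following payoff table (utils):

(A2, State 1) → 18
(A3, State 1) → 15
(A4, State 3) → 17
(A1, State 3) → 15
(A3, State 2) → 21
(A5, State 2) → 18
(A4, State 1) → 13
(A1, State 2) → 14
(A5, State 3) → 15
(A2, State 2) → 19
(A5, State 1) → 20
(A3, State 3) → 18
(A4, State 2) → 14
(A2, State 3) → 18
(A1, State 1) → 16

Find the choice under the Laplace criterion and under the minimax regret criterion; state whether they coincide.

laplace → A2; minimax regret → A2 (agree)

Row averages: A1=15, A2=55/3, A3=18, A4=44/3, A5=53/3
Highest average = 55/3 → A2.
Column bests: State 1=20, State 2=21, State 3=18.
A1 regrets: 4, 7, 3 → max 7
A2 regrets: 2, 2, 0 → max 2
A3 regrets: 5, 0, 0 → max 5
A4 regrets: 7, 7, 1 → max 7
A5 regrets: 0, 3, 3 → max 3
Smallest max regret = 2 → A2.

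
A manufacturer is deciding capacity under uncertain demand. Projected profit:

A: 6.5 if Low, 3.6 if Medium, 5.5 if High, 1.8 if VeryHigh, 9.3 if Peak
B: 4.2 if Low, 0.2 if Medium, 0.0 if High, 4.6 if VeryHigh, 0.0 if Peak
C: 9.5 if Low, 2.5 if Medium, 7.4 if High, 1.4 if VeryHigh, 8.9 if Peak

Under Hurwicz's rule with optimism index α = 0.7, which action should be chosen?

C

A: 0.7·9.3 + 0.3·1.8 = 7.05
B: 0.7·4.6 + 0.3·0.0 = 3.22
C: 0.7·9.5 + 0.3·1.4 = 7.07
Highest Hurwicz score = 7.07 → C.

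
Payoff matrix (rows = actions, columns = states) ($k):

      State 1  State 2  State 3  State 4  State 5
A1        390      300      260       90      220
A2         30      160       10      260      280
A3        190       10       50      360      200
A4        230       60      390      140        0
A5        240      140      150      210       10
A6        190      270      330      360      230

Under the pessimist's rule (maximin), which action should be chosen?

Row minima: A1=90, A2=10, A3=10, A4=0, A5=10, A6=190
Best worst-case = 190 → A6.

A6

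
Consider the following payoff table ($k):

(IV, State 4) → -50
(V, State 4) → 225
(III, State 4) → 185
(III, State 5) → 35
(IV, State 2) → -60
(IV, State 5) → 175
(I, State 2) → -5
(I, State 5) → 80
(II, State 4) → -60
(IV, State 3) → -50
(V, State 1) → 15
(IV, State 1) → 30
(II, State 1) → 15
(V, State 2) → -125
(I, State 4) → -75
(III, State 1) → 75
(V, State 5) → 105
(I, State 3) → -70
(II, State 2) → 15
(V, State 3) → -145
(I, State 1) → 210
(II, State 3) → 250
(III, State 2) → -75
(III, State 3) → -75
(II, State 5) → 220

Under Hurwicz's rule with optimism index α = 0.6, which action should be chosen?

I: 0.6·210 + 0.4·(-75) = 96
II: 0.6·250 + 0.4·(-60) = 126
III: 0.6·185 + 0.4·(-75) = 81
IV: 0.6·175 + 0.4·(-60) = 81
V: 0.6·225 + 0.4·(-145) = 77
Highest Hurwicz score = 126 → II.

II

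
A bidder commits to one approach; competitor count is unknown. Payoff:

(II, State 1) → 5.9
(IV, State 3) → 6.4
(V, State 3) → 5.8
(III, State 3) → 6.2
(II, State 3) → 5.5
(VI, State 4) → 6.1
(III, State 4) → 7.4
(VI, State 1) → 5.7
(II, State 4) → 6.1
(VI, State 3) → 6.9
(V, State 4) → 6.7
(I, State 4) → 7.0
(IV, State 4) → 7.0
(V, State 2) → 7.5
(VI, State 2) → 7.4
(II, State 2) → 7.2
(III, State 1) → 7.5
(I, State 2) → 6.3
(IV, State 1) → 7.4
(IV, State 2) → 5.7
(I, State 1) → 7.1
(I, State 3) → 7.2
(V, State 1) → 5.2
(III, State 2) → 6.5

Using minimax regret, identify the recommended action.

III

Column bests: State 1=7.5, State 2=7.5, State 3=7.2, State 4=7.4.
I regrets: 0.4, 1.2, 0.0, 0.4 → max 1.2
II regrets: 1.6, 0.3, 1.7, 1.3 → max 1.7
III regrets: 0.0, 1.0, 1.0, 0.0 → max 1.0
IV regrets: 0.1, 1.8, 0.8, 0.4 → max 1.8
V regrets: 2.3, 0.0, 1.4, 0.7 → max 2.3
VI regrets: 1.8, 0.1, 0.3, 1.3 → max 1.8
Smallest max regret = 1.0 → III.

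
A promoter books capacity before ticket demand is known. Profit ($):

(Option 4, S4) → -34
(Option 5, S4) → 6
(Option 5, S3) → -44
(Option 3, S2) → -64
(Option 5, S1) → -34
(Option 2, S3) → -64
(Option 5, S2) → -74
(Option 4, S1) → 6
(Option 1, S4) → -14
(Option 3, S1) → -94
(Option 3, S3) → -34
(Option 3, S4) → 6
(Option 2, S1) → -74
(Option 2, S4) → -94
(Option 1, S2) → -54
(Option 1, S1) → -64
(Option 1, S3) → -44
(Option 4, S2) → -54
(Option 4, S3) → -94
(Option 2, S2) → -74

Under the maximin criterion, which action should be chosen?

Option 1

Row minima: Option 1=-64, Option 2=-94, Option 3=-94, Option 4=-94, Option 5=-74
Best worst-case = -64 → Option 1.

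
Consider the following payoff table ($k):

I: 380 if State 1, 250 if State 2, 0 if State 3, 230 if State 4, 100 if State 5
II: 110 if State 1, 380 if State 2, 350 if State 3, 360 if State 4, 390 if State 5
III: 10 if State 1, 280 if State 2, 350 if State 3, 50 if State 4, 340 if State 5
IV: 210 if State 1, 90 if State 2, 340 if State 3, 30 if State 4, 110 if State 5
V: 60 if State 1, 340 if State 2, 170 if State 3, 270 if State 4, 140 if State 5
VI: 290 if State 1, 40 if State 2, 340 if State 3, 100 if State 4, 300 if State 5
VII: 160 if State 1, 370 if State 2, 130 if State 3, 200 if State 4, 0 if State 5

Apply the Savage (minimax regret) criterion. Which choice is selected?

II

Column bests: State 1=380, State 2=380, State 3=350, State 4=360, State 5=390.
I regrets: 0, 130, 350, 130, 290 → max 350
II regrets: 270, 0, 0, 0, 0 → max 270
III regrets: 370, 100, 0, 310, 50 → max 370
IV regrets: 170, 290, 10, 330, 280 → max 330
V regrets: 320, 40, 180, 90, 250 → max 320
VI regrets: 90, 340, 10, 260, 90 → max 340
VII regrets: 220, 10, 220, 160, 390 → max 390
Smallest max regret = 270 → II.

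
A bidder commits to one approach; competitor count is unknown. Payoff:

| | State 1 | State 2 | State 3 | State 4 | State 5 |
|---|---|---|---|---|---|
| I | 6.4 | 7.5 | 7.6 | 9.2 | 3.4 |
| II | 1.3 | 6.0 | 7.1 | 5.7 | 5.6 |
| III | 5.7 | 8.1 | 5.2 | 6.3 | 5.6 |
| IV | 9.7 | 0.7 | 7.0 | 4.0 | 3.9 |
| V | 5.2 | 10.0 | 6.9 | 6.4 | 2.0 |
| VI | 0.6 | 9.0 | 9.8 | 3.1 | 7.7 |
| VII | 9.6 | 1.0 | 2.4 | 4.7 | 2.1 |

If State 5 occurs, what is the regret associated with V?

5.7

Best payoff under State 5 is 7.7.
Regret = 7.7 − 2.0 = 5.7.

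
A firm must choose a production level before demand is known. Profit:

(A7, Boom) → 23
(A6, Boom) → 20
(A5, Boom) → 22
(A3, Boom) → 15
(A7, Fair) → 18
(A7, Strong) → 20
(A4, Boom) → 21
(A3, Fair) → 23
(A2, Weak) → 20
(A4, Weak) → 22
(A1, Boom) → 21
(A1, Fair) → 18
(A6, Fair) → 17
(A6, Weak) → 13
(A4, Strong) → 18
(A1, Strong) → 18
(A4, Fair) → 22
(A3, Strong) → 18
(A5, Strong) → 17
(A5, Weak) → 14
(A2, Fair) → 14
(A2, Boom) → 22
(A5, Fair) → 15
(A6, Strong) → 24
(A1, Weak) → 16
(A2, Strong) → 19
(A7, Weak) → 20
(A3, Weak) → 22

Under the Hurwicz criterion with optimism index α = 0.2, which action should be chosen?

A7

A1: 0.2·21 + 0.8·16 = 17
A2: 0.2·22 + 0.8·14 = 15.6
A3: 0.2·23 + 0.8·15 = 16.6
A4: 0.2·22 + 0.8·18 = 18.8
A5: 0.2·22 + 0.8·14 = 15.6
A6: 0.2·24 + 0.8·13 = 15.2
A7: 0.2·23 + 0.8·18 = 19
Highest Hurwicz score = 19 → A7.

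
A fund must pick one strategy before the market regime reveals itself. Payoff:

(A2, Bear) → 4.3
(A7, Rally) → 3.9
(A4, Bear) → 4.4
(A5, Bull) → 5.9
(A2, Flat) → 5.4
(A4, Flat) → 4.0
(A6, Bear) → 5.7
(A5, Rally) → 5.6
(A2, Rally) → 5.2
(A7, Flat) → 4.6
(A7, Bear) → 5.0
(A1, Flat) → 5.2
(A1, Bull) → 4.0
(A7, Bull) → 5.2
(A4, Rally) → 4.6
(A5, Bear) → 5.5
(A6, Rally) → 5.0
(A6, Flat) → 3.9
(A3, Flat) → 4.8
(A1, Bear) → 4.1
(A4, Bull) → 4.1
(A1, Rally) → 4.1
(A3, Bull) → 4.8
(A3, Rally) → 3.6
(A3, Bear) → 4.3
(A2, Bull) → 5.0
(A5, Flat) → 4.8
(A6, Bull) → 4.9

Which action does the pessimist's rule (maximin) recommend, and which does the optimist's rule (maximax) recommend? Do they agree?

maximin → A5; maximax → A5 (agree)

Row minima: A1=4.0, A2=4.3, A3=3.6, A4=4.0, A5=4.8, A6=3.9, A7=3.9
Best worst-case = 4.8 → A5.
Row maxima: A1=5.2, A2=5.4, A3=4.8, A4=4.6, A5=5.9, A6=5.7, A7=5.2
Best best-case = 5.9 → A5.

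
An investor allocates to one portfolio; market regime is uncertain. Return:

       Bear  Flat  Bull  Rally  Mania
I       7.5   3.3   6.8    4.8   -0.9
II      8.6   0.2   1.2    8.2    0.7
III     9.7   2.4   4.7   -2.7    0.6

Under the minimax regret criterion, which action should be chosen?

Column bests: Bear=9.7, Flat=3.3, Bull=6.8, Rally=8.2, Mania=0.7.
I regrets: 2.2, 0.0, 0.0, 3.4, 1.6 → max 3.4
II regrets: 1.1, 3.1, 5.6, 0.0, 0.0 → max 5.6
III regrets: 0.0, 0.9, 2.1, 10.9, 0.1 → max 10.9
Smallest max regret = 3.4 → I.

I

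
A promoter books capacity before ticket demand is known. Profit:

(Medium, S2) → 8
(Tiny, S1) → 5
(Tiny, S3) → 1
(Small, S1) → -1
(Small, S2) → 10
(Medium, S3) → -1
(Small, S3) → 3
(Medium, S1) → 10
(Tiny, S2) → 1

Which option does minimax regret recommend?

Medium

Column bests: S1=10, S2=10, S3=3.
Tiny regrets: 5, 9, 2 → max 9
Small regrets: 11, 0, 0 → max 11
Medium regrets: 0, 2, 4 → max 4
Smallest max regret = 4 → Medium.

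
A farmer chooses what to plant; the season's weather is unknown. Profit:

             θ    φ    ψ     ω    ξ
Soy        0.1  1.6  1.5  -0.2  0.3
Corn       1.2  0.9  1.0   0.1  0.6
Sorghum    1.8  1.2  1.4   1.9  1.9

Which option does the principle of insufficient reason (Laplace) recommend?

Row averages: Soy=0.66, Corn=0.76, Sorghum=1.64
Highest average = 1.64 → Sorghum.

Sorghum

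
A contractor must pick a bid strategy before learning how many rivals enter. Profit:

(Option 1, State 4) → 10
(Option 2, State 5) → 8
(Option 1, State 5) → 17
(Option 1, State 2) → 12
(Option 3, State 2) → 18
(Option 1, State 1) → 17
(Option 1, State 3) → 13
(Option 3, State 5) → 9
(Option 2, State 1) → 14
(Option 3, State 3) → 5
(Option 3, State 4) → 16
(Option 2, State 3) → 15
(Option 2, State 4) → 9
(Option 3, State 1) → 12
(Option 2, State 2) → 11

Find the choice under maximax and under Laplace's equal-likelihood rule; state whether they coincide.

maximax → Option 3; laplace → Option 1 (disagree)

Row maxima: Option 1=17, Option 2=15, Option 3=18
Best best-case = 18 → Option 3.
Row averages: Option 1=13.8, Option 2=11.4, Option 3=12
Highest average = 13.8 → Option 1.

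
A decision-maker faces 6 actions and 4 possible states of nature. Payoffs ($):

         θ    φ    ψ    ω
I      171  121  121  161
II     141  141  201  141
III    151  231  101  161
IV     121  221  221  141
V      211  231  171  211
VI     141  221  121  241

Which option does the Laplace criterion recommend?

V

Row averages: I=143.5, II=156, III=161, IV=176, V=206, VI=181
Highest average = 206 → V.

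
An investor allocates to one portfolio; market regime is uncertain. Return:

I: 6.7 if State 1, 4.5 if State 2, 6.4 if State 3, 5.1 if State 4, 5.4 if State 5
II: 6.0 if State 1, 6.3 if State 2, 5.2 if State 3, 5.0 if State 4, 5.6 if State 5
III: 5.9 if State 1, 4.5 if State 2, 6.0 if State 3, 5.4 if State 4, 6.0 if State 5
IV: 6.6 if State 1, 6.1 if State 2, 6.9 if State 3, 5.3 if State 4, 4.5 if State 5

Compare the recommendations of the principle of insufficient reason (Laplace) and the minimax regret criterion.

Row averages: I=5.62, II=5.62, III=5.56, IV=5.88
Highest average = 5.88 → IV.
Column bests: State 1=6.7, State 2=6.3, State 3=6.9, State 4=5.4, State 5=6.0.
I regrets: 0.0, 1.8, 0.5, 0.3, 0.6 → max 1.8
II regrets: 0.7, 0.0, 1.7, 0.4, 0.4 → max 1.7
III regrets: 0.8, 1.8, 0.9, 0.0, 0.0 → max 1.8
IV regrets: 0.1, 0.2, 0.0, 0.1, 1.5 → max 1.5
Smallest max regret = 1.5 → IV.

laplace → IV; minimax regret → IV (agree)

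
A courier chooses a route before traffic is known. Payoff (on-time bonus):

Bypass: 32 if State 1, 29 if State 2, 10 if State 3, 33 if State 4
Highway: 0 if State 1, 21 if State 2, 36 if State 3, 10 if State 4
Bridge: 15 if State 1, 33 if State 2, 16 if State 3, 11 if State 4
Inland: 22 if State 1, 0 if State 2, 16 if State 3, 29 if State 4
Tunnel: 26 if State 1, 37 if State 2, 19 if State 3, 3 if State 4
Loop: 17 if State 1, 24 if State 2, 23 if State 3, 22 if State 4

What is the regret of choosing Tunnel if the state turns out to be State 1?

6

Best payoff under State 1 is 32.
Regret = 32 − 26 = 6.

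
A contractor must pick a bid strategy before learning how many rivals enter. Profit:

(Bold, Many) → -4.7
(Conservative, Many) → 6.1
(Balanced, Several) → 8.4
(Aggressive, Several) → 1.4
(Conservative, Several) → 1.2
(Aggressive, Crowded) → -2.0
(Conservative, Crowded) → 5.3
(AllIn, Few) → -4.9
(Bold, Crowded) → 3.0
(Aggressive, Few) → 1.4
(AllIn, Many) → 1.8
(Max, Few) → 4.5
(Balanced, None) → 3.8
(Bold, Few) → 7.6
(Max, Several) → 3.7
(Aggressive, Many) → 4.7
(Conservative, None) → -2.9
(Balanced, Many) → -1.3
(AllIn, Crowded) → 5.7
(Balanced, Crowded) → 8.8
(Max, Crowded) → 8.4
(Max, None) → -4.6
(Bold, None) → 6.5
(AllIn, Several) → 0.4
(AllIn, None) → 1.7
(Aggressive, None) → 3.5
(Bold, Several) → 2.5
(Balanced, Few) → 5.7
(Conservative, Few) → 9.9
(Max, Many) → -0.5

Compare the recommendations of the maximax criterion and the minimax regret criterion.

maximax → Conservative; minimax regret → Balanced (disagree)

Row maxima: Conservative=9.9, Balanced=8.8, Aggressive=4.7, Bold=7.6, AllIn=5.7, Max=8.4
Best best-case = 9.9 → Conservative.
Column bests: None=6.5, Few=9.9, Several=8.4, Many=6.1, Crowded=8.8.
Conservative regrets: 9.4, 0.0, 7.2, 0.0, 3.5 → max 9.4
Balanced regrets: 2.7, 4.2, 0.0, 7.4, 0.0 → max 7.4
Aggressive regrets: 3.0, 8.5, 7.0, 1.4, 10.8 → max 10.8
Bold regrets: 0.0, 2.3, 5.9, 10.8, 5.8 → max 10.8
AllIn regrets: 4.8, 14.8, 8.0, 4.3, 3.1 → max 14.8
Max regrets: 11.1, 5.4, 4.7, 6.6, 0.4 → max 11.1
Smallest max regret = 7.4 → Balanced.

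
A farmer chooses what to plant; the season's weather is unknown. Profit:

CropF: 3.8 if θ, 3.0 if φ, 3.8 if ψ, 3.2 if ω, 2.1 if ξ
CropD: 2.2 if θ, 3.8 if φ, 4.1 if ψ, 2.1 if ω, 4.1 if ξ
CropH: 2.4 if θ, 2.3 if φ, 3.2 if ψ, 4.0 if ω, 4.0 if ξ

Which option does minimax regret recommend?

Column bests: θ=3.8, φ=3.8, ψ=4.1, ω=4.0, ξ=4.1.
CropF regrets: 0.0, 0.8, 0.3, 0.8, 2.0 → max 2.0
CropD regrets: 1.6, 0.0, 0.0, 1.9, 0.0 → max 1.9
CropH regrets: 1.4, 1.5, 0.9, 0.0, 0.1 → max 1.5
Smallest max regret = 1.5 → CropH.

CropH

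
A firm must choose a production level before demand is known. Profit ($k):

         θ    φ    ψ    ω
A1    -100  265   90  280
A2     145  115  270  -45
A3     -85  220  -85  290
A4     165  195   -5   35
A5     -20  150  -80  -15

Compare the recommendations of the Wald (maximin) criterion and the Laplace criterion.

Row minima: A1=-100, A2=-45, A3=-85, A4=-5, A5=-80
Best worst-case = -5 → A4.
Row averages: A1=133.75, A2=121.25, A3=85, A4=97.5, A5=8.75
Highest average = 133.75 → A1.

maximin → A4; laplace → A1 (disagree)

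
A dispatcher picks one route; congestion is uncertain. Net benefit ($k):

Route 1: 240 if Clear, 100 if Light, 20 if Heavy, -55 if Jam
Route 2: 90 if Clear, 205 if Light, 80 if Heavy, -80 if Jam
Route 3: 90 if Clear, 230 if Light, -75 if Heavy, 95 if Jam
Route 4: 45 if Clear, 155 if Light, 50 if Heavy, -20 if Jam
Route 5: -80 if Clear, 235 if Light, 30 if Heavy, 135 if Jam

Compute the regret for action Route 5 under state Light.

Best payoff under Light is 235.
Regret = 235 − 235 = 0.

0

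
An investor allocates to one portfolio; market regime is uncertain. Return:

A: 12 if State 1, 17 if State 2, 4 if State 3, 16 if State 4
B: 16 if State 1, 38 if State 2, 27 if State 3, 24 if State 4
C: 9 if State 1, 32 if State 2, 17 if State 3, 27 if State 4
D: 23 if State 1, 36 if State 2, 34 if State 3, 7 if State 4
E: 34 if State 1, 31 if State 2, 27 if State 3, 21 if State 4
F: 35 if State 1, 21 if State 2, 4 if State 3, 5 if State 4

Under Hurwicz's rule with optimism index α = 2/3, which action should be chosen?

B

A: 2/3·17 + 1/3·4 = 38/3
B: 2/3·38 + 1/3·16 = 92/3
C: 2/3·32 + 1/3·9 = 73/3
D: 2/3·36 + 1/3·7 = 79/3
E: 2/3·34 + 1/3·21 = 89/3
F: 2/3·35 + 1/3·4 = 74/3
Highest Hurwicz score = 92/3 → B.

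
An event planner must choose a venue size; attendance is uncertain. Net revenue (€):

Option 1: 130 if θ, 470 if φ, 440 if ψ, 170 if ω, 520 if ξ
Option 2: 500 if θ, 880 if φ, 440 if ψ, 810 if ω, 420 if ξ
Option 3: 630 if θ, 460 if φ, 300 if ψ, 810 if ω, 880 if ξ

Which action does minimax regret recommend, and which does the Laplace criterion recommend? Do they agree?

Column bests: θ=630, φ=880, ψ=440, ω=810, ξ=880.
Option 1 regrets: 500, 410, 0, 640, 360 → max 640
Option 2 regrets: 130, 0, 0, 0, 460 → max 460
Option 3 regrets: 0, 420, 140, 0, 0 → max 420
Smallest max regret = 420 → Option 3.
Row averages: Option 1=346, Option 2=610, Option 3=616
Highest average = 616 → Option 3.

minimax regret → Option 3; laplace → Option 3 (agree)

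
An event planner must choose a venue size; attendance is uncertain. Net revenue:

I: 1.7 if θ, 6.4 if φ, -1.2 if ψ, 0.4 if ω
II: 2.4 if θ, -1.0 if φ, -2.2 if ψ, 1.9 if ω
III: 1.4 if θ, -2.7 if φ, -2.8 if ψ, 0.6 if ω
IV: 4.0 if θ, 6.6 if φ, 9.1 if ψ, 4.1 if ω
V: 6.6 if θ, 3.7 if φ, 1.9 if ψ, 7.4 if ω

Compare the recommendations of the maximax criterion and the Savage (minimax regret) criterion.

Row maxima: I=6.4, II=2.4, III=1.4, IV=9.1, V=7.4
Best best-case = 9.1 → IV.
Column bests: θ=6.6, φ=6.6, ψ=9.1, ω=7.4.
I regrets: 4.9, 0.2, 10.3, 7.0 → max 10.3
II regrets: 4.2, 7.6, 11.3, 5.5 → max 11.3
III regrets: 5.2, 9.3, 11.9, 6.8 → max 11.9
IV regrets: 2.6, 0.0, 0.0, 3.3 → max 3.3
V regrets: 0.0, 2.9, 7.2, 0.0 → max 7.2
Smallest max regret = 3.3 → IV.

maximax → IV; minimax regret → IV (agree)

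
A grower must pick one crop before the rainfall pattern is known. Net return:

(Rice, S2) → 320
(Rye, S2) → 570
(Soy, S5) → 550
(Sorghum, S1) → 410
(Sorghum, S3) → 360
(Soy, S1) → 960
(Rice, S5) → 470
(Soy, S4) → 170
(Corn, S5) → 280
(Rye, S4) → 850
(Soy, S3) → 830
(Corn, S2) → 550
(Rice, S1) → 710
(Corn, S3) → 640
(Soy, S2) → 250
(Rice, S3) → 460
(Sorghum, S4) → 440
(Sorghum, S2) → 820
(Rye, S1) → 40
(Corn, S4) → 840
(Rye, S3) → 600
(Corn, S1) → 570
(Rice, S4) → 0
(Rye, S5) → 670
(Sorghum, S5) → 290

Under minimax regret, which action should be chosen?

Column bests: S1=960, S2=820, S3=830, S4=850, S5=670.
Corn regrets: 390, 270, 190, 10, 390 → max 390
Rice regrets: 250, 500, 370, 850, 200 → max 850
Sorghum regrets: 550, 0, 470, 410, 380 → max 550
Rye regrets: 920, 250, 230, 0, 0 → max 920
Soy regrets: 0, 570, 0, 680, 120 → max 680
Smallest max regret = 390 → Corn.

Corn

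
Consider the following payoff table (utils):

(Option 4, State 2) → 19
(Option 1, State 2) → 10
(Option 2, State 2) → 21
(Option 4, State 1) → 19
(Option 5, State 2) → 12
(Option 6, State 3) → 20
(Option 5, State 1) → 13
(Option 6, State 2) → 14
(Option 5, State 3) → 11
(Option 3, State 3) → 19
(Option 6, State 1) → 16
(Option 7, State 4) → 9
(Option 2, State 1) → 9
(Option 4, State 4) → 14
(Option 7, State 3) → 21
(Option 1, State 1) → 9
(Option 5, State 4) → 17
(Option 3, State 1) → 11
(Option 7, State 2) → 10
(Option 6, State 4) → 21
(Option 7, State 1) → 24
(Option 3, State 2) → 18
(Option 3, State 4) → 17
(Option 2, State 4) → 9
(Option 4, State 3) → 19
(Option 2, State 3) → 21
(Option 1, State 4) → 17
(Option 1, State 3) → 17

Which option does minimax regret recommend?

Column bests: State 1=24, State 2=21, State 3=21, State 4=21.
Option 1 regrets: 15, 11, 4, 4 → max 15
Option 2 regrets: 15, 0, 0, 12 → max 15
Option 3 regrets: 13, 3, 2, 4 → max 13
Option 4 regrets: 5, 2, 2, 7 → max 7
Option 5 regrets: 11, 9, 10, 4 → max 11
Option 6 regrets: 8, 7, 1, 0 → max 8
Option 7 regrets: 0, 11, 0, 12 → max 12
Smallest max regret = 7 → Option 4.

Option 4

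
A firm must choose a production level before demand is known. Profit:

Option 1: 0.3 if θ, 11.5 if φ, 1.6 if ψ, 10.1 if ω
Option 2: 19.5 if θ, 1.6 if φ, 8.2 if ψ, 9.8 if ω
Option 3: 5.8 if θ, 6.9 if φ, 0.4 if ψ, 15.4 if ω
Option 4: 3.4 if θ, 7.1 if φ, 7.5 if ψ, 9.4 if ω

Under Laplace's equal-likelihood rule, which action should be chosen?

Option 2

Row averages: Option 1=5.875, Option 2=9.775, Option 3=7.125, Option 4=6.85
Highest average = 9.775 → Option 2.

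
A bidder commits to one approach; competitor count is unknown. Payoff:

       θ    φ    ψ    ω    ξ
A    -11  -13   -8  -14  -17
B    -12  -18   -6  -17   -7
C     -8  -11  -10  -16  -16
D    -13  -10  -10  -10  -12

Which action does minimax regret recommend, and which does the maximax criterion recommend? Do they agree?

Column bests: θ=-8, φ=-10, ψ=-6, ω=-10, ξ=-7.
A regrets: 3, 3, 2, 4, 10 → max 10
B regrets: 4, 8, 0, 7, 0 → max 8
C regrets: 0, 1, 4, 6, 9 → max 9
D regrets: 5, 0, 4, 0, 5 → max 5
Smallest max regret = 5 → D.
Row maxima: A=-8, B=-6, C=-8, D=-10
Best best-case = -6 → B.

minimax regret → D; maximax → B (disagree)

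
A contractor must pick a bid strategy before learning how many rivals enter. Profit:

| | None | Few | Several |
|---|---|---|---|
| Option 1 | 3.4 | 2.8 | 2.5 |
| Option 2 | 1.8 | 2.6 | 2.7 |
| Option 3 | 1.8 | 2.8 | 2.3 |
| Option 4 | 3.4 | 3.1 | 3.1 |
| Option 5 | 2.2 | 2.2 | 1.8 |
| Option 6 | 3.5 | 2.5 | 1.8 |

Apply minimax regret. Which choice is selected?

Column bests: None=3.5, Few=3.1, Several=3.1.
Option 1 regrets: 0.1, 0.3, 0.6 → max 0.6
Option 2 regrets: 1.7, 0.5, 0.4 → max 1.7
Option 3 regrets: 1.7, 0.3, 0.8 → max 1.7
Option 4 regrets: 0.1, 0.0, 0.0 → max 0.1
Option 5 regrets: 1.3, 0.9, 1.3 → max 1.3
Option 6 regrets: 0.0, 0.6, 1.3 → max 1.3
Smallest max regret = 0.1 → Option 4.

Option 4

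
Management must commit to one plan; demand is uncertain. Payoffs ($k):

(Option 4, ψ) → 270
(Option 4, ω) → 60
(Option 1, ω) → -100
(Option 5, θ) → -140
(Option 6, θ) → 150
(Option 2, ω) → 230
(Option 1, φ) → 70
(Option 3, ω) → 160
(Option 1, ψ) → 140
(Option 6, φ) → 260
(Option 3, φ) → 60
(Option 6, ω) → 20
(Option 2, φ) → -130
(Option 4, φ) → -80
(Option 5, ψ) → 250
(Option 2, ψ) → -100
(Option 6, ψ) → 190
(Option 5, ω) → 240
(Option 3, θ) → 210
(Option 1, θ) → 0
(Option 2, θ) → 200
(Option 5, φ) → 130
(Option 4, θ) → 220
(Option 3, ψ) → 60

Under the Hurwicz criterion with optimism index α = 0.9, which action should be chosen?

Option 6

Option 1: 0.9·140 + 0.1·(-100) = 116
Option 2: 0.9·230 + 0.1·(-130) = 194
Option 3: 0.9·210 + 0.1·60 = 195
Option 4: 0.9·270 + 0.1·(-80) = 235
Option 5: 0.9·250 + 0.1·(-140) = 211
Option 6: 0.9·260 + 0.1·20 = 236
Highest Hurwicz score = 236 → Option 6.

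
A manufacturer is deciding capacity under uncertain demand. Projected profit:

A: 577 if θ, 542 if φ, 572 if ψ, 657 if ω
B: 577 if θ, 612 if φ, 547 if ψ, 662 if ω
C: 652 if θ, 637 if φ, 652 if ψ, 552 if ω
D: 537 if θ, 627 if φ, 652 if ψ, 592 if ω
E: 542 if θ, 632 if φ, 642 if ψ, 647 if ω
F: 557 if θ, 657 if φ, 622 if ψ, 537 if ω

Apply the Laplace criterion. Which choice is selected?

Row averages: A=587, B=599.5, C=623.25, D=602, E=615.75, F=593.25
Highest average = 623.25 → C.

C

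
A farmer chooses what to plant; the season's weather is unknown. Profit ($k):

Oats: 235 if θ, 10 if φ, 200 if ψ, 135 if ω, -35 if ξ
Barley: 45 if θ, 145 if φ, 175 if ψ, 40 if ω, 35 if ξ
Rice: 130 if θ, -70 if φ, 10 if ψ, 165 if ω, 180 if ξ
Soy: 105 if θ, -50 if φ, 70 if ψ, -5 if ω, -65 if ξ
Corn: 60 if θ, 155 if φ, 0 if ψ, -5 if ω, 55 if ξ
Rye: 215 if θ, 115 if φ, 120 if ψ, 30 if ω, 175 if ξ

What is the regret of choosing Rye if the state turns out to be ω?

135

Best payoff under ω is 165.
Regret = 165 − 30 = 135.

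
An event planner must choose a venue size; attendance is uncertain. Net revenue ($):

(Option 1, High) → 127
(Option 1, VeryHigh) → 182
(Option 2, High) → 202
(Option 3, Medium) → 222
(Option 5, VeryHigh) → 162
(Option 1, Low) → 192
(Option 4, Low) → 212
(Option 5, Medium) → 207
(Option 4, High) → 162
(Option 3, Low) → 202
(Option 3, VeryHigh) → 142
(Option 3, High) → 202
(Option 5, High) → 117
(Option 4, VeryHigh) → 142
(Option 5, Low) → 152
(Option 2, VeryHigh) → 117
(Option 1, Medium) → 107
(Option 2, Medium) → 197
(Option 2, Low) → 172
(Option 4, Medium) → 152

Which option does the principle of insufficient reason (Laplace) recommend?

Option 3

Row averages: Option 1=152, Option 2=172, Option 3=192, Option 4=167, Option 5=159.5
Highest average = 192 → Option 3.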